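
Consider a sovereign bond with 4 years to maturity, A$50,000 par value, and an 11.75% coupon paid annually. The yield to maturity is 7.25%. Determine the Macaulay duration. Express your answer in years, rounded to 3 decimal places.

Periodic yield y = 0.0725. Discount each cash flow and weight by its year:
  t   CF        PV=CF/(1+0.0725)^t    t·PV
  1     5,875.00     5,477.8555     5,477.8555
  2     5,875.00     5,107.5576    10,215.1151
  3     5,875.00     4,762.2914    14,286.8743
  4    55,875.00    42,230.7051   168,922.8204
  Σ                 57,578.4096   198,902.6653
Price P = Σ PV = 57,578.4096.
Macaulay duration = Σ(t·PV) / P = 198,902.6653 / 57,578.4096 = 3.45447 years.

3.454 years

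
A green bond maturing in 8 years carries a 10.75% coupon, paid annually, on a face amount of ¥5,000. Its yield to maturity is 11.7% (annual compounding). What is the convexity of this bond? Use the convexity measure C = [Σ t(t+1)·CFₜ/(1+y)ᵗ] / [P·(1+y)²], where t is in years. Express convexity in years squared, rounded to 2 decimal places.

With y = 0.117:
  t   CF        PV=CF/(1+0.117)^t    t·PV        t(t+1)·PV
  1       537.50       481.1996       481.1996         962.3993
  2       537.50       430.7965       861.5929       2,584.7787
  3       537.50       385.6727     1,157.0182       4,628.0729
  4       537.50       345.2755     1,381.1020       6,905.5102
  5       537.50       309.1097     1,545.5484       9,273.2903
  6       537.50       276.7320     1,660.3922      11,622.7453
  7       537.50       247.7458     1,734.2204      13,873.7634
  8     5,537.50     2,285.0113    18,280.0905     164,520.8144
  Σ                  4,761.5431    27,101.1643     214,371.3746
P = 4,761.5431.
Convexity = Σ t(t+1)·PV / [P·(1+y)²] = 214,371.3746 / (4,761.5431 × 1.247689) = 36.08384.

36.08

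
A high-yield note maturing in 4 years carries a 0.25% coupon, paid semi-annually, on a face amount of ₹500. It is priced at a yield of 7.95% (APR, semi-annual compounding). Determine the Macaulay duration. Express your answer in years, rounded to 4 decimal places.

Periodic yield y = 0.03975. Discount each cash flow and weight by its period:
  t   CF        PV=CF/(1+0.03975)^t    t·PV
  1        0.625         0.6011         0.6011
  2        0.625         0.5781         1.1563
  3        0.625         0.5560         1.6681
  4        0.625         0.5348         2.1391
  5        0.625         0.5143         2.5716
  6        0.625         0.4947         2.9680
  7        0.625         0.4757         3.3302
  8      500.625       366.5060     2,932.0481
  Σ                    370.2608     2,946.4824
Price P = Σ PV = 370.2608.
Macaulay duration = Σ(t·PV) / P = 2,946.4824 / 370.2608 = 7.95786 half-year periods.
In years: 7.95786 / 2 = 3.97893 years.

3.9789 years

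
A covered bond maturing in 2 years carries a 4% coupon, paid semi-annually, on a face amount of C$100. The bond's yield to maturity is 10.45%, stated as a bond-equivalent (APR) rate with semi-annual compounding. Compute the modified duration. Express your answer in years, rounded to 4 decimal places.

Periodic yield y = 0.05225. First find Macaulay duration:
  t   CF        PV=CF/(1+0.05225)^t    t·PV
  1         2.00         1.9007         1.9007
  2         2.00         1.8063         3.6126
  3         2.00         1.7166         5.1498
  4       102.00        83.2002       332.8008
  Σ                     88.6238       343.4640
P = 88.6238; Macaulay duration = 343.4640 / 88.6238 = 3.87553 half-year periods = 1.93776 years.
Modified duration = D_Mac / (1 + y) = 1.93776 / 1.05225 = 1.84154 years.

1.8415 years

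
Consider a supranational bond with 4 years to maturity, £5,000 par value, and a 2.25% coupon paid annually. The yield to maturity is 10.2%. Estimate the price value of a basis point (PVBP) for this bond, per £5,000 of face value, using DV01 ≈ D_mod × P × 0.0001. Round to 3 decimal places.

£1.307

Periodic yield y = 0.102.
  t   CF        PV=CF/(1+0.102)^t    t·PV
  1       112.50       102.0871       102.0871
  2       112.50        92.6380       185.2761
  3       112.50        84.0636       252.1907
  4     5,112.50     3,466.6256    13,866.5025
  Σ                  3,745.4143    14,406.0563
P = 3,745.4143; D_Mac = 3.84632 yrs; D_mod = 3.49031 yrs.
DV01 ≈ 3.49031 × 3,745.4143 × 0.0001 = 1.307265.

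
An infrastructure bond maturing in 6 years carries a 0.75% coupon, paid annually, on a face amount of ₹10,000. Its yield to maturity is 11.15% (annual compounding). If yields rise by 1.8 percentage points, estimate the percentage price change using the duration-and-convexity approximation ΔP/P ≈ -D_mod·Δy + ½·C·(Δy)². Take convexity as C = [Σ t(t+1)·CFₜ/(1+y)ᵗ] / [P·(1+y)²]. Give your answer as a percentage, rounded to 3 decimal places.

With y = 0.1115:
  t   CF        PV=CF/(1+0.1115)^t    t·PV        t(t+1)·PV
  1        75.00        67.4764        67.4764         134.9528
  2        75.00        60.7075       121.4150         364.2450
  3        75.00        54.6176       163.8529         655.4116
  4        75.00        49.1387       196.5547         982.7734
  5        75.00        44.2093       221.0466       1,326.2799
  6    10,075.00     5,343.0379    32,058.2272     224,407.5907
  Σ                  5,619.1874    32,828.5728     227,871.2533
P = 5,619.1874; D_Mac = 5.84223 yrs; D_mod = 5.25617 yrs; C = 32.82442.
Duration effect: -5.25617 × (+0.018) = -0.094611
Convexity effect: 0.5 × 32.82442 × (0.018)² = +0.0053176
ΔP/P ≈ -0.094611 + 0.0053176 = -0.089293 = -8.9293%.

-8.929%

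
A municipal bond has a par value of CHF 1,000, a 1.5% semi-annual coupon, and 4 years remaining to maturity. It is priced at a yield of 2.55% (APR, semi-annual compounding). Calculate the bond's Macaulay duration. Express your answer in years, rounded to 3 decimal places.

Periodic yield y = 0.01275. Discount each cash flow and weight by its period:
  t   CF        PV=CF/(1+0.01275)^t    t·PV
  1         7.50         7.4056         7.4056
  2         7.50         7.3123        14.6247
  3         7.50         7.2203        21.6609
  4         7.50         7.1294        28.5176
  5         7.50         7.0396        35.1982
  6         7.50         6.9510        41.7060
  7         7.50         6.8635        48.0445
  8     1,007.50       910.3891     7,283.1126
  Σ                    960.3108     7,480.2700
Price P = Σ PV = 960.3108.
Macaulay duration = Σ(t·PV) / P = 7,480.2700 / 960.3108 = 7.78943 half-year periods.
In years: 7.78943 / 2 = 3.89471 years.

3.895 years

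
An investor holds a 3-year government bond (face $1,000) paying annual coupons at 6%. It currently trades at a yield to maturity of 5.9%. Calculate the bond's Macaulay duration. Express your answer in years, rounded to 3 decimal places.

2.834 years

Periodic yield y = 0.059. Discount each cash flow and weight by its year:
  t   CF        PV=CF/(1+0.059)^t    t·PV
  1        60.00        56.6572        56.6572
  2        60.00        53.5007       107.0014
  3     1,060.00       892.5201     2,677.5602
  Σ                  1,002.6780     2,841.2188
Price P = Σ PV = 1,002.6780.
Macaulay duration = Σ(t·PV) / P = 2,841.2188 / 1,002.6780 = 2.83363 years.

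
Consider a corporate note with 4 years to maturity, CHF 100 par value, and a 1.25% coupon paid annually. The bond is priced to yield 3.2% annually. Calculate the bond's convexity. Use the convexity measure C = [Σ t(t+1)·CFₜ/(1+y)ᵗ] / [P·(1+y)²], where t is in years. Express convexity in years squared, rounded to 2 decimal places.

With y = 0.032:
  t   CF        PV=CF/(1+0.032)^t    t·PV        t(t+1)·PV
  1         1.25         1.2112         1.2112           2.4225
  2         1.25         1.1737         2.3474           7.0421
  3         1.25         1.1373         3.4119          13.6475
  4       101.25        89.2640       357.0559       1,785.2796
  Σ                     92.7862       364.0264       1,808.3916
P = 92.7862.
Convexity = Σ t(t+1)·PV / [P·(1+y)²] = 1,808.3916 / (92.7862 × 1.065024) = 18.29994.

18.30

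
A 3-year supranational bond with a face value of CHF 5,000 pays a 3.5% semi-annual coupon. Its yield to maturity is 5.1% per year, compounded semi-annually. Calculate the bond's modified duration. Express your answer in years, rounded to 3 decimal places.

Periodic yield y = 0.0255. First find Macaulay duration:
  t   CF        PV=CF/(1+0.0255)^t    t·PV
  1        87.50        85.3242        85.3242
  2        87.50        83.2026       166.4051
  3        87.50        81.1337       243.4010
  4        87.50        79.1162       316.4648
  5        87.50        77.1489       385.7445
  6     5,087.50     4,374.1174    26,244.7043
  Σ                  4,780.0429    27,442.0439
P = 4,780.0429; Macaulay duration = 27,442.0439 / 4,780.0429 = 5.74096 half-year periods = 2.87048 years.
Modified duration = D_Mac / (1 + y) = 2.87048 / 1.0255 = 2.79910 years.

2.799 years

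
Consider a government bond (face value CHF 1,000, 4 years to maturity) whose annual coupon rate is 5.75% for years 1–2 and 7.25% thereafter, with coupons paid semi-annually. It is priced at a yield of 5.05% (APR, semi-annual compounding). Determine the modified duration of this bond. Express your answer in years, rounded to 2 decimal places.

3.54 years

Periodic yield y = 0.02525. First find Macaulay duration:
  t   CF        PV=CF/(1+0.02525)^t    t·PV
  1        28.75        28.0419        28.0419
  2        28.75        27.3513        54.7026
  3        28.75        26.6777        80.0331
  4        28.75        26.0207       104.0827
  5        36.25        32.0007       160.0034
  6        36.25        31.2126       187.2753
  7        36.25        30.4438       213.1069
  8     1,036.25       848.8409     6,790.7276
  Σ                  1,050.5897     7,617.9737
P = 1,050.5897; Macaulay duration = 7,617.9737 / 1,050.5897 = 7.25114 half-year periods = 3.62557 years.
Modified duration = D_Mac / (1 + y) = 3.62557 / 1.02525 = 3.53628 years.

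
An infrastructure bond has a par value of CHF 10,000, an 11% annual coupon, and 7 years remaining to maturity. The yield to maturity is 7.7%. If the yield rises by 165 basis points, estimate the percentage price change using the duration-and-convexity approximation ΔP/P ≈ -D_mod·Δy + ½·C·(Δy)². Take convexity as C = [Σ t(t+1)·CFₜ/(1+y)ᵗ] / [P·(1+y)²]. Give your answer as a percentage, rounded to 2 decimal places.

With y = 0.077:
  t   CF        PV=CF/(1+0.077)^t    t·PV        t(t+1)·PV
  1     1,100.00     1,021.3556     1,021.3556       2,042.7112
  2     1,100.00       948.3339     1,896.6678       5,690.0034
  3     1,100.00       880.5329     2,641.5986      10,566.3945
  4     1,100.00       817.5793     3,270.3171      16,351.5854
  5     1,100.00       759.1265     3,795.6326      22,773.7959
  6     1,100.00       704.8529     4,229.1172      29,603.8201
  7    11,100.00     6,604.0911    46,228.6377     369,829.1018
  Σ                 11,735.8722    63,083.3267     456,857.4123
P = 11,735.8722; D_Mac = 5.37526 yrs; D_mod = 4.99095 yrs; C = 33.56092.
Duration effect: -4.99095 × (+0.0165) = -0.082351
Convexity effect: 0.5 × 33.56092 × (0.0165)² = +0.0045685
ΔP/P ≈ -0.082351 + 0.0045685 = -0.077782 = -7.7782%.

-7.78%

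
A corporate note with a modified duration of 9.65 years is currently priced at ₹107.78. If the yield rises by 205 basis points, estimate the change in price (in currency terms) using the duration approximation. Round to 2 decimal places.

-₹21.32

Duration approximation: ΔP/P ≈ -D_mod · Δy = -9.65 × (+0.0205) = -0.197825.
ΔP ≈ 107.78 × (-0.197825) = -21.3215785.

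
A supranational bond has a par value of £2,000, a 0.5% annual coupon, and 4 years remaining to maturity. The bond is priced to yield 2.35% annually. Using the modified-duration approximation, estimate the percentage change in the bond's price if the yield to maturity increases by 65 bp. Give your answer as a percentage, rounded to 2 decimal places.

-2.52%

Periodic yield y = 0.0235. Modified duration first:
  t   CF        PV=CF/(1+0.0235)^t    t·PV
  1        10.00         9.7704         9.7704
  2        10.00         9.5461        19.0921
  3        10.00         9.3269        27.9806
  4     2,010.00     1,831.6592     7,326.6368
  Σ                  1,860.3025     7,383.4799
P = 1,860.3025; D_Mac = 3.96897 yrs; D_mod = 3.96897/(1+0.0235) = 3.87784 yrs.
ΔP/P ≈ -D_mod · Δy = -3.87784 × (+0.0065) = -0.025206 = -2.5206%.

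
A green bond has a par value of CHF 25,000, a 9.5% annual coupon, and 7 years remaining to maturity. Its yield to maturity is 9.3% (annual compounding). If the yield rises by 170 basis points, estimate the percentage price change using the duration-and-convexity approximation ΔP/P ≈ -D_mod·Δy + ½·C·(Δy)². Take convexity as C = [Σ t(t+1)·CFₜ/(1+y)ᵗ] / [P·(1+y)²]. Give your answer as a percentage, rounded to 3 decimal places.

With y = 0.093:
  t   CF        PV=CF/(1+0.093)^t    t·PV        t(t+1)·PV
  1     2,375.00     2,172.9186     2,172.9186       4,345.8371
  2     2,375.00     1,988.0316     3,976.0633      11,928.1898
  3     2,375.00     1,818.8761     5,456.6284      21,826.5138
  4     2,375.00     1,664.1136     6,656.4543      33,282.2717
  5     2,375.00     1,522.5193     7,612.5965      45,675.5787
  6     2,375.00     1,392.9728     8,357.8369      58,504.8584
  7    27,375.00    14,689.7023   102,827.9160     822,623.3282
  Σ                 25,249.1343   137,060.4140     998,186.5778
P = 25,249.1343; D_Mac = 5.42832 yrs; D_mod = 4.96644 yrs; C = 33.09214.
Duration effect: -4.96644 × (+0.017) = -0.084430
Convexity effect: 0.5 × 33.09214 × (0.017)² = +0.0047818
ΔP/P ≈ -0.084430 + 0.0047818 = -0.079648 = -7.9648%.

-7.965%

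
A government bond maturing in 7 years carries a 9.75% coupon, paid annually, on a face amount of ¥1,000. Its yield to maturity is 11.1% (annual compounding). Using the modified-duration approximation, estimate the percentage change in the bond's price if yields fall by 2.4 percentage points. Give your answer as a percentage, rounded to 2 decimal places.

+11.51%

Periodic yield y = 0.111. Modified duration first:
  t   CF        PV=CF/(1+0.111)^t    t·PV
  1        97.50        87.7588        87.7588
  2        97.50        78.9908       157.9816
  3        97.50        71.0988       213.2965
  4        97.50        63.9953       255.9814
  5        97.50        57.6016       288.0079
  6        97.50        51.8466       311.0796
  7     1,097.50       525.2984     3,677.0891
  Σ                    936.5904     4,991.1948
P = 936.5904; D_Mac = 5.32911 yrs; D_mod = 5.32911/(1+0.111) = 4.79668 yrs.
ΔP/P ≈ -D_mod · Δy = -4.79668 × (-0.024) = +0.115120 = +11.5120%.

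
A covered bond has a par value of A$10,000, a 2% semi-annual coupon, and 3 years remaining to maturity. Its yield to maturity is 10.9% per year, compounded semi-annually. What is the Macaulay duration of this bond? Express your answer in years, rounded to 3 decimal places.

Periodic yield y = 0.0545. Discount each cash flow and weight by its period:
  t   CF        PV=CF/(1+0.0545)^t    t·PV
  1       100.00        94.8317        94.8317
  2       100.00        89.9305       179.8609
  3       100.00        85.2826       255.8477
  4       100.00        80.8749       323.4995
  5       100.00        76.6950       383.4750
  6    10,100.00     7,345.8468    44,075.0811
  Σ                  7,773.4614    45,312.5959
Price P = Σ PV = 7,773.4614.
Macaulay duration = Σ(t·PV) / P = 45,312.5959 / 7,773.4614 = 5.82914 half-year periods.
In years: 5.82914 / 2 = 2.91457 years.

2.915 years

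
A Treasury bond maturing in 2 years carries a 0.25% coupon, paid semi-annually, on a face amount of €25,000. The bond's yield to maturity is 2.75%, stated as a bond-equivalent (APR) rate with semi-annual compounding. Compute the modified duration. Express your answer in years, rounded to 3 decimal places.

1.969 years

Periodic yield y = 0.01375. First find Macaulay duration:
  t   CF        PV=CF/(1+0.01375)^t    t·PV
  1        31.25        30.8261        30.8261
  2        31.25        30.4080        60.8161
  3        31.25        29.9956        89.9868
  4    25,031.25    23,700.5852    94,802.3407
  Σ                 23,791.8149    94,983.9696
P = 23,791.8149; Macaulay duration = 94,983.9696 / 23,791.8149 = 3.99230 half-year periods = 1.99615 years.
Modified duration = D_Mac / (1 + y) = 1.99615 / 1.01375 = 1.96907 years.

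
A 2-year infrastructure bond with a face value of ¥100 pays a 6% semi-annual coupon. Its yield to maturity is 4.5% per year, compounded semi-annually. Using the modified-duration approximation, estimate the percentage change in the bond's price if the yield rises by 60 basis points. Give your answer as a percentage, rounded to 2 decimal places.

Periodic yield y = 0.0225. Modified duration first:
  t   CF        PV=CF/(1+0.0225)^t    t·PV
  1         3.00         2.9340         2.9340
  2         3.00         2.8694         5.7388
  3         3.00         2.8063         8.4188
  4       103.00        94.2289       376.9155
  Σ                    102.8386       394.0071
P = 102.8386; D_Mac = 3.83132 half-year periods = 1.91566 yrs; D_mod = 1.91566/(1+0.0225) = 1.87350 yrs.
ΔP/P ≈ -D_mod · Δy = -1.87350 × (+0.006) = -0.011241 = -1.1241%.

-1.12%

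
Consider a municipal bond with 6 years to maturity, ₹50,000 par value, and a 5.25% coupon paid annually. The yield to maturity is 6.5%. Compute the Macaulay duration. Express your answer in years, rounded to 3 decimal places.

Periodic yield y = 0.065. Discount each cash flow and weight by its year:
  t   CF        PV=CF/(1+0.065)^t    t·PV
  1     2,625.00     2,464.7887     2,464.7887
  2     2,625.00     2,314.3556     4,628.7112
  3     2,625.00     2,173.1039     6,519.3116
  4     2,625.00     2,040.4731     8,161.8925
  5     2,625.00     1,915.9372     9,579.6860
  6    52,625.00    36,065.7080   216,394.2480
  Σ                 46,974.3665   247,748.6380
Price P = Σ PV = 46,974.3665.
Macaulay duration = Σ(t·PV) / P = 247,748.6380 / 46,974.3665 = 5.27412 years.

5.274 years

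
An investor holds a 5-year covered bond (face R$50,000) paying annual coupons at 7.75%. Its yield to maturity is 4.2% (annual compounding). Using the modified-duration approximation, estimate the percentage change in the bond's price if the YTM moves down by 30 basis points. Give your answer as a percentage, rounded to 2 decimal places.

+1.26%

Periodic yield y = 0.042. Modified duration first:
  t   CF        PV=CF/(1+0.042)^t    t·PV
  1     3,875.00     3,718.8100     3,718.8100
  2     3,875.00     3,568.9155     7,137.8311
  3     3,875.00     3,425.0629    10,275.1887
  4     3,875.00     3,287.0085    13,148.0341
  5    53,875.00    43,857.9864   219,289.9319
  Σ                 57,857.7833   253,569.7957
P = 57,857.7833; D_Mac = 4.38264 yrs; D_mod = 4.38264/(1+0.042) = 4.20599 yrs.
ΔP/P ≈ -D_mod · Δy = -4.20599 × (-0.003) = +0.012618 = +1.2618%.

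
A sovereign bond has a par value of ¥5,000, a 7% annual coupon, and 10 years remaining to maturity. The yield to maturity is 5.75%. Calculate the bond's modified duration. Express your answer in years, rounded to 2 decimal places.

Periodic yield y = 0.0575. First find Macaulay duration:
  t   CF        PV=CF/(1+0.0575)^t    t·PV
  1       350.00       330.9693       330.9693
  2       350.00       312.9733       625.9466
  3       350.00       295.9558       887.8675
  4       350.00       279.8637     1,119.4547
  5       350.00       264.6465     1,323.2325
  6       350.00       250.2567     1,501.5405
  7       350.00       236.6494     1,656.5458
  8       350.00       223.7819     1,790.2555
  9       350.00       211.6141     1,904.5272
  10    5,350.00     3,058.7925    30,587.9253
  Σ                  5,465.5033    41,728.2649
P = 5,465.5033; Macaulay duration = 41,728.2649 / 5,465.5033 = 7.63484 years.
Modified duration = D_Mac / (1 + y) = 7.63484 / 1.0575 = 7.21971 years.

7.22 years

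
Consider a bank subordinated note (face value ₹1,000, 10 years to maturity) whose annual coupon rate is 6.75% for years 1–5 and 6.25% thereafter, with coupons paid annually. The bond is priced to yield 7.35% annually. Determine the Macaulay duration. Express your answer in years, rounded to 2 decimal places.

Periodic yield y = 0.0735. Discount each cash flow and weight by its year:
  t   CF        PV=CF/(1+0.0735)^t    t·PV
  1        67.50        62.8784        62.8784
  2        67.50        58.5733       117.1466
  3        67.50        54.5629       163.6888
  4        67.50        50.8271       203.3085
  5        67.50        47.3471       236.7356
  6        62.50        40.8383       245.0298
  7        62.50        38.0422       266.2954
  8        62.50        35.4375       283.5004
  9        62.50        33.0112       297.1010
  10    1,062.50       522.7673     5,227.6734
  Σ                    944.2855     7,103.3580
Price P = Σ PV = 944.2855.
Macaulay duration = Σ(t·PV) / P = 7,103.3580 / 944.2855 = 7.52247 years.

7.52 years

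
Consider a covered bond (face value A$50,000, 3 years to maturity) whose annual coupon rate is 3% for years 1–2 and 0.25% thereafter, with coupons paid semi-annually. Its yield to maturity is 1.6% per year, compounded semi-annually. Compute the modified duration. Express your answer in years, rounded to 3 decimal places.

2.875 years

Periodic yield y = 0.008. First find Macaulay duration:
  t   CF        PV=CF/(1+0.008)^t    t·PV
  1       750.00       744.0476       744.0476
  2       750.00       738.1425     1,476.2850
  3       750.00       732.2842     2,196.8526
  4       750.00       726.4724     2,905.8897
  5        62.50        60.0589       300.2945
  6    50,062.50    47,725.3740   286,352.2442
  Σ                 50,726.3797   293,975.6136
P = 50,726.3797; Macaulay duration = 293,975.6136 / 50,726.3797 = 5.79532 half-year periods = 2.89766 years.
Modified duration = D_Mac / (1 + y) = 2.89766 / 1.008 = 2.87466 years.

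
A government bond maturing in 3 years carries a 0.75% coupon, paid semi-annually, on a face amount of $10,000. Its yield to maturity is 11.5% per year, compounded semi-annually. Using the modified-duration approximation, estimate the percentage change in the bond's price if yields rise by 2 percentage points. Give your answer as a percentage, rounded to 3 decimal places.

Periodic yield y = 0.0575. Modified duration first:
  t   CF        PV=CF/(1+0.0575)^t    t·PV
  1        37.50        35.4610        35.4610
  2        37.50        33.5329        67.0657
  3        37.50        31.7096        95.1287
  4        37.50        29.9854       119.9416
  5        37.50        28.3550       141.7749
  6    10,037.50     7,177.0059    43,062.0353
  Σ                  7,336.0497    43,521.4071
P = 7,336.0497; D_Mac = 5.93254 half-year periods = 2.96627 yrs; D_mod = 2.96627/(1+0.0575) = 2.80498 yrs.
ΔP/P ≈ -D_mod · Δy = -2.80498 × (+0.02) = -0.056100 = -5.6100%.

-5.610%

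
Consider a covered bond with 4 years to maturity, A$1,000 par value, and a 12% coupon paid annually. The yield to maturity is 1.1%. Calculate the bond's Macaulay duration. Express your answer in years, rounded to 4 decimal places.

Periodic yield y = 0.011. Discount each cash flow and weight by its year:
  t   CF        PV=CF/(1+0.011)^t    t·PV
  1       120.00       118.6944       118.6944
  2       120.00       117.4029       234.8059
  3       120.00       116.1255       348.3766
  4     1,120.00     1,072.0459     4,288.1838
  Σ                  1,424.2688     4,990.0607
Price P = Σ PV = 1,424.2688.
Macaulay duration = Σ(t·PV) / P = 4,990.0607 / 1,424.2688 = 3.50359 years.

3.5036 years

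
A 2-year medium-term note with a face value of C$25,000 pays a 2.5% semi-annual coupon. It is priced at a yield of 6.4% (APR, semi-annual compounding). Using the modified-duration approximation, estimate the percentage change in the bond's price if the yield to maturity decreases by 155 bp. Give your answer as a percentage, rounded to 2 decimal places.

+2.95%

Periodic yield y = 0.032. Modified duration first:
  t   CF        PV=CF/(1+0.032)^t    t·PV
  1       312.50       302.8101       302.8101
  2       312.50       293.4206       586.8412
  3       312.50       284.3223       852.9669
  4    25,312.50    22,315.9948    89,263.9792
  Σ                 23,196.5478    91,006.5974
P = 23,196.5478; D_Mac = 3.92328 half-year periods = 1.96164 yrs; D_mod = 1.96164/(1+0.032) = 1.90081 yrs.
ΔP/P ≈ -D_mod · Δy = -1.90081 × (-0.0155) = +0.029463 = +2.9463%.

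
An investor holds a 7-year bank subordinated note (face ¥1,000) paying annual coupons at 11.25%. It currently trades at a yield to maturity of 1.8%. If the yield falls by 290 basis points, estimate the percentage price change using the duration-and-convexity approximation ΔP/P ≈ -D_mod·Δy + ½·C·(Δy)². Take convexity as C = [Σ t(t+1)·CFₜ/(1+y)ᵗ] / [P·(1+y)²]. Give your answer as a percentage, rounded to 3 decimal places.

+17.640%

With y = 0.018:
  t   CF        PV=CF/(1+0.018)^t    t·PV        t(t+1)·PV
  1       112.50       110.5108       110.5108         221.0216
  2       112.50       108.5568       217.1136         651.3407
  3       112.50       106.6373       319.9119       1,279.6477
  4       112.50       104.7518       419.0071       2,095.0356
  5       112.50       102.8996       514.4979       3,086.9876
  6       112.50       101.0801       606.4809       4,245.3661
  7     1,112.50       981.8962     6,873.2733      54,986.1865
  Σ                  1,616.3326     9,060.7955      66,565.5858
P = 1,616.3326; D_Mac = 5.60577 yrs; D_mod = 5.50665 yrs; C = 39.73960.
Duration effect: -5.50665 × (-0.029) = +0.159693
Convexity effect: 0.5 × 39.73960 × (-0.029)² = +0.0167105
ΔP/P ≈ +0.159693 + 0.0167105 = +0.176403 = +17.6403%.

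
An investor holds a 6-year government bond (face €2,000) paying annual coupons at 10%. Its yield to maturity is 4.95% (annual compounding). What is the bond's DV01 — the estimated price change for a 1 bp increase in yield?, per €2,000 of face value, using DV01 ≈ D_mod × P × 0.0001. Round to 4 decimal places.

€1.1811

Periodic yield y = 0.0495.
  t   CF        PV=CF/(1+0.0495)^t    t·PV
  1       200.00       190.5669       190.5669
  2       200.00       181.5788       363.1576
  3       200.00       173.0146       519.0437
  4       200.00       164.8543       659.4171
  5       200.00       157.0789       785.3944
  6     2,200.00     1,646.3722     9,878.2332
  Σ                  2,513.4656    12,395.8129
P = 2,513.4656; D_Mac = 4.93176 yrs; D_mod = 4.69915 yrs.
DV01 ≈ 4.69915 × 2,513.4656 × 0.0001 = 1.181116.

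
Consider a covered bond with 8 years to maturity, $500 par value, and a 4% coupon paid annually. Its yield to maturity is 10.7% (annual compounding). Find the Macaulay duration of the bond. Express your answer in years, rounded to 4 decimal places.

6.7136 years

Periodic yield y = 0.107. Discount each cash flow and weight by its year:
  t   CF        PV=CF/(1+0.107)^t    t·PV
  1        20.00        18.0668        18.0668
  2        20.00        16.3205        32.6411
  3        20.00        14.7430        44.2291
  4        20.00        13.3180        53.2721
  5        20.00        12.0307        60.1536
  6        20.00        10.8679        65.2072
  7        20.00         9.8174        68.7218
  8       520.00       230.5804     1,844.6432
  Σ                    325.7448     2,186.9349
Price P = Σ PV = 325.7448.
Macaulay duration = Σ(t·PV) / P = 2,186.9349 / 325.7448 = 6.71364 years.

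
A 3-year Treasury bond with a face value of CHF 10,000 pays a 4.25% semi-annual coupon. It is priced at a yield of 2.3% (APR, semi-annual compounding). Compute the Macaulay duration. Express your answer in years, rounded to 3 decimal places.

Periodic yield y = 0.0115. Discount each cash flow and weight by its period:
  t   CF        PV=CF/(1+0.0115)^t    t·PV
  1       212.50       210.0840       210.0840
  2       212.50       207.6955       415.3911
  3       212.50       205.3342       616.0026
  4       212.50       202.9997       811.9988
  5       212.50       200.6917     1,003.4587
  6    10,212.50     9,535.3524    57,212.1143
  Σ                 10,562.1576    60,269.0494
Price P = Σ PV = 10,562.1576.
Macaulay duration = Σ(t·PV) / P = 60,269.0494 / 10,562.1576 = 5.70613 half-year periods.
In years: 5.70613 / 2 = 2.85307 years.

2.853 years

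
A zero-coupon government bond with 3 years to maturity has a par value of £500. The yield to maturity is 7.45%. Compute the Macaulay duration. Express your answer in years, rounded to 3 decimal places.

3.000 years

A zero-coupon bond has a single cash flow at maturity, so its Macaulay duration equals its maturity: 3 years.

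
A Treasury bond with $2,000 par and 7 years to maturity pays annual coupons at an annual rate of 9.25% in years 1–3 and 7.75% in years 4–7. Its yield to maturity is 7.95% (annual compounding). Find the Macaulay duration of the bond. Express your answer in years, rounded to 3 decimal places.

Periodic yield y = 0.0795. Discount each cash flow and weight by its year:
  t   CF        PV=CF/(1+0.0795)^t    t·PV
  1       185.00       171.3756       171.3756
  2       185.00       158.7546       317.5093
  3       185.00       147.0631       441.1894
  4       155.00       114.1409       456.5634
  5       155.00       105.7349       528.6746
  6       155.00        97.9481       587.6883
  7     2,155.00     1,261.5043     8,830.5304
  Σ                  2,056.5216    11,333.5310
Price P = Σ PV = 2,056.5216.
Macaulay duration = Σ(t·PV) / P = 11,333.5310 / 2,056.5216 = 5.51102 years.

5.511 years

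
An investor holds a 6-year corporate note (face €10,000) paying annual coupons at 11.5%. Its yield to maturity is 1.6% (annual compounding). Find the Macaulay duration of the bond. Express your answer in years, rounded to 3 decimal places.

Periodic yield y = 0.016. Discount each cash flow and weight by its year:
  t   CF        PV=CF/(1+0.016)^t    t·PV
  1     1,150.00     1,131.8898     1,131.8898
  2     1,150.00     1,114.0647     2,228.1295
  3     1,150.00     1,096.5204     3,289.5612
  4     1,150.00     1,079.2524     4,317.0095
  5     1,150.00     1,062.2563     5,311.2813
  6    11,150.00    10,137.0741    60,822.4444
  Σ                 15,621.0576    77,100.3156
Price P = Σ PV = 15,621.0576.
Macaulay duration = Σ(t·PV) / P = 77,100.3156 / 15,621.0576 = 4.93567 years.

4.936 years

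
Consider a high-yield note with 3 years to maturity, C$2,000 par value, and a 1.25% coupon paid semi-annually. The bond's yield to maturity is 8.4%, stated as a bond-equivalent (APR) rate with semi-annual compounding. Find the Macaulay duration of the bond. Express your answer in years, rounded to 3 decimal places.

Periodic yield y = 0.042. Discount each cash flow and weight by its period:
  t   CF        PV=CF/(1+0.042)^t    t·PV
  1        12.50        11.9962        11.9962
  2        12.50        11.5126        23.0253
  3        12.50        11.0486        33.1458
  4        12.50        10.6033        42.4130
  5        12.50        10.1759        50.8793
  6     2,012.50     1,572.2789     9,433.6732
  Σ                  1,627.6154     9,595.1327
Price P = Σ PV = 1,627.6154.
Macaulay duration = Σ(t·PV) / P = 9,595.1327 / 1,627.6154 = 5.89521 half-year periods.
In years: 5.89521 / 2 = 2.94760 years.

2.948 years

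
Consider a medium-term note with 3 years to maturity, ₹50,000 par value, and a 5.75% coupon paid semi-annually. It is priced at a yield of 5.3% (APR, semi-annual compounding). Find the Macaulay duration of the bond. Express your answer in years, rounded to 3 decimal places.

2.800 years

Periodic yield y = 0.0265. Discount each cash flow and weight by its period:
  t   CF        PV=CF/(1+0.0265)^t    t·PV
  1     1,437.50     1,400.3897     1,400.3897
  2     1,437.50     1,364.2374     2,728.4748
  3     1,437.50     1,329.0184     3,987.0552
  4     1,437.50     1,294.7086     5,178.8345
  5     1,437.50     1,261.2846     6,306.4229
  6    51,437.50    43,966.9288   263,801.5729
  Σ                 50,616.5675   283,402.7499
Price P = Σ PV = 50,616.5675.
Macaulay duration = Σ(t·PV) / P = 283,402.7499 / 50,616.5675 = 5.59901 half-year periods.
In years: 5.59901 / 2 = 2.79951 years.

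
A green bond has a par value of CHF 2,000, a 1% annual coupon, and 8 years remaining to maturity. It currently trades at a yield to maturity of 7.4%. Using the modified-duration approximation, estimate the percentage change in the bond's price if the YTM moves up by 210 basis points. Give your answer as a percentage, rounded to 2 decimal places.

Periodic yield y = 0.074. Modified duration first:
  t   CF        PV=CF/(1+0.074)^t    t·PV
  1        20.00        18.6220        18.6220
  2        20.00        17.3389        34.6778
  3        20.00        16.1442        48.4327
  4        20.00        15.0319        60.1275
  5        20.00        13.9962        69.9808
  6        20.00        13.0318        78.1908
  7        20.00        12.1339        84.9372
  8     2,020.00     1,141.0827     9,128.6615
  Σ                  1,247.3815     9,523.6302
P = 1,247.3815; D_Mac = 7.63490 yrs; D_mod = 7.63490/(1+0.074) = 7.10884 yrs.
ΔP/P ≈ -D_mod · Δy = -7.10884 × (+0.021) = -0.149286 = -14.9286%.

-14.93%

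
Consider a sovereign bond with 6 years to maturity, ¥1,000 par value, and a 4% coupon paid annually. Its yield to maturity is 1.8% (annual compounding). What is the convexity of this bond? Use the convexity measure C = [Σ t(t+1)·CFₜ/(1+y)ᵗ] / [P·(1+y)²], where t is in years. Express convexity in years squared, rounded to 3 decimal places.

With y = 0.018:
  t   CF        PV=CF/(1+0.018)^t    t·PV        t(t+1)·PV
  1        40.00        39.2927        39.2927          78.5855
  2        40.00        38.5980        77.1959         231.5878
  3        40.00        37.9155       113.7465         454.9859
  4        40.00        37.2451       148.9803         744.9015
  5        40.00        36.5865       182.9326       1,097.5956
  6     1,040.00       934.4298     5,606.5787      39,246.0508
  Σ                  1,124.0676     6,168.7267      41,853.7071
P = 1,124.0676.
Convexity = Σ t(t+1)·PV / [P·(1+y)²] = 41,853.7071 / (1,124.0676 × 1.036324) = 35.92907.

35.929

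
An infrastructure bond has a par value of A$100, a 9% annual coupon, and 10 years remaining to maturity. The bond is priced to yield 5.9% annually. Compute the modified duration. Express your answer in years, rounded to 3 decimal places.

Periodic yield y = 0.059. First find Macaulay duration:
  t   CF        PV=CF/(1+0.059)^t    t·PV
  1         9.00         8.4986         8.4986
  2         9.00         8.0251        16.0502
  3         9.00         7.5780        22.7340
  4         9.00         7.1558        28.6232
  5         9.00         6.7571        33.7857
  6         9.00         6.3807        38.2841
  7         9.00         6.0252        42.1763
  8         9.00         5.6895        45.5161
  9         9.00         5.3725        48.3528
  10      109.00        61.4422       614.4222
  Σ                    122.9248       898.4431
P = 122.9248; Macaulay duration = 898.4431 / 122.9248 = 7.30889 years.
Modified duration = D_Mac / (1 + y) = 7.30889 / 1.059 = 6.90169 years.

6.902 years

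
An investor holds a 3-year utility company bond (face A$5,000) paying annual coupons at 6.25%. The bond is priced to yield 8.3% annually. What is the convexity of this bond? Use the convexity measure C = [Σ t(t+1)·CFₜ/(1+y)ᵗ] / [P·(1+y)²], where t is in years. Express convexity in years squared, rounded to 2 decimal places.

9.42

With y = 0.083:
  t   CF        PV=CF/(1+0.083)^t    t·PV        t(t+1)·PV
  1       312.50       288.5503       288.5503         577.1006
  2       312.50       266.4361       532.8722       1,598.6167
  3     5,312.50     4,182.2845    12,546.8535      50,187.4141
  Σ                  4,737.2710    13,368.2761      52,363.1315
P = 4,737.2710.
Convexity = Σ t(t+1)·PV / [P·(1+y)²] = 52,363.1315 / (4,737.2710 × 1.172889) = 9.42411.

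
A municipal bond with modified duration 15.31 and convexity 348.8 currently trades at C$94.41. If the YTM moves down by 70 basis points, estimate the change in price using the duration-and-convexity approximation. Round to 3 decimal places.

+C$10.925

Duration effect: -D_mod·Δy = -15.31 × (-0.007) = +0.107170
Convexity effect: ½·C·(Δy)² = 0.5 × 348.8 × (-0.007)² = +0.0085456
ΔP/P ≈ +0.107170 + 0.0085456 = +0.1157156
ΔP ≈ 94.41 × (+0.1157156) = +10.924709796.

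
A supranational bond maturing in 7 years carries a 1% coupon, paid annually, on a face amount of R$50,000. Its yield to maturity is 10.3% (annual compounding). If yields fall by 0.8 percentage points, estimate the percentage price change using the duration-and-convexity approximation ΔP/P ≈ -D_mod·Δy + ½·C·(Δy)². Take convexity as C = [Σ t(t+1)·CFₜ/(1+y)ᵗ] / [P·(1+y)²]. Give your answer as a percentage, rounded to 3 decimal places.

+5.001%

With y = 0.103:
  t   CF        PV=CF/(1+0.103)^t    t·PV        t(t+1)·PV
  1       500.00       453.3092       453.3092         906.6183
  2       500.00       410.9784       821.9568       2,465.8703
  3       500.00       372.6005     1,117.8016       4,471.2063
  4       500.00       337.8065     1,351.2259       6,756.1293
  5       500.00       306.2615     1,531.3076       9,187.8458
  6       500.00       277.6623     1,665.9738      11,661.8169
  7    50,500.00    25,425.1071   177,975.7497   1,423,805.9977
  Σ                 27,583.7255   184,917.3246   1,459,255.4846
P = 27,583.7255; D_Mac = 6.70386 yrs; D_mod = 6.07784 yrs; C = 43.48379.
Duration effect: -6.07784 × (-0.008) = +0.048623
Convexity effect: 0.5 × 43.48379 × (-0.008)² = +0.0013915
ΔP/P ≈ +0.048623 + 0.0013915 = +0.050014 = +5.0014%.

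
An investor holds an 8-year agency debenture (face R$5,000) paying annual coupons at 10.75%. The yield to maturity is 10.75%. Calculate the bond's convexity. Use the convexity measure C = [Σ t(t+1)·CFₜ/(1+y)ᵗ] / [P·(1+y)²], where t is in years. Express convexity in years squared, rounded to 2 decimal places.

With y = 0.1075:
  t   CF        PV=CF/(1+0.1075)^t    t·PV        t(t+1)·PV
  1       537.50       485.3273       485.3273         970.6546
  2       537.50       438.2188       876.4376       2,629.3128
  3       537.50       395.6829     1,187.0487       4,748.1946
  4       537.50       357.2757     1,429.1030       7,145.5148
  5       537.50       322.5966     1,612.9830       9,677.8982
  6       537.50       291.2836     1,747.7017      12,233.9119
  7       537.50       263.0100     1,841.0703      14,728.5621
  8     5,537.50     2,446.6050    19,572.8401     176,155.5605
  Σ                  5,000.0000    28,752.5116     228,289.6095
P = 5,000.0000.
Convexity = Σ t(t+1)·PV / [P·(1+y)²] = 228,289.6095 / (5,000.0000 × 1.226556) = 37.22448.

37.22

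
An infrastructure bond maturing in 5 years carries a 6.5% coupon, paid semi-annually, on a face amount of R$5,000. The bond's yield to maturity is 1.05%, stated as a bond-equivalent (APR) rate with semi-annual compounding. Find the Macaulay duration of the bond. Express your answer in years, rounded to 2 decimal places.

4.43 years

Periodic yield y = 0.00525. Discount each cash flow and weight by its period:
  t   CF        PV=CF/(1+0.00525)^t    t·PV
  1       162.50       161.6513       161.6513
  2       162.50       160.8071       321.6142
  3       162.50       159.9673       479.9018
  4       162.50       159.1318       636.5273
  5       162.50       158.3007       791.5037
  6       162.50       157.4740       944.8440
  7       162.50       156.6516     1,096.5611
  8       162.50       155.8335     1,246.6677
  9       162.50       155.0196     1,395.1765
  10    5,162.50     4,899.1332    48,991.3319
  Σ                  6,323.9701    56,065.7795
Price P = Σ PV = 6,323.9701.
Macaulay duration = Σ(t·PV) / P = 56,065.7795 / 6,323.9701 = 8.86560 half-year periods.
In years: 8.86560 / 2 = 4.43280 years.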